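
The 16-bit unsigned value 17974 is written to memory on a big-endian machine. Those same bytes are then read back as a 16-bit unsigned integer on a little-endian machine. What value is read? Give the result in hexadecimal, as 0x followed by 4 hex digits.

17974 in 16-bit hexadecimal is 0x4636.
Stored big-endian, the bytes at ascending addresses are 46 36.
Read back as little-endian, the first byte is least significant, giving 0x3646.

0x3646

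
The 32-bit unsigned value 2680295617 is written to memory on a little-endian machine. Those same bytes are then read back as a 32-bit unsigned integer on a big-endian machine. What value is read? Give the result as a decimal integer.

3239101087

2680295617 in 32-bit hexadecimal is 0x9FC210C1.
Stored little-endian, the bytes at ascending addresses are C1 10 C2 9F.
Read back as big-endian, the last byte is least significant, giving 0xC110C29F.
0xC110C29F = 3239101087.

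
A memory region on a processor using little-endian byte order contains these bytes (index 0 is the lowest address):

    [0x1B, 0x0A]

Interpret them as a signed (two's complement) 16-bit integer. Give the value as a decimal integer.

2587

In little-endian order the low byte comes first in memory.
Reassemble most-significant byte first: 0A 1B → 0x0A1B.
0x0A1B = 2587.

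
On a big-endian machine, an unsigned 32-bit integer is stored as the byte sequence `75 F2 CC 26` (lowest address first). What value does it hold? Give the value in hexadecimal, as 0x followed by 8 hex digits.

Big-endian stores the most-significant byte at the lowest address.
The bytes are already most-significant first: 0x75F2CC26.

0x75F2CC26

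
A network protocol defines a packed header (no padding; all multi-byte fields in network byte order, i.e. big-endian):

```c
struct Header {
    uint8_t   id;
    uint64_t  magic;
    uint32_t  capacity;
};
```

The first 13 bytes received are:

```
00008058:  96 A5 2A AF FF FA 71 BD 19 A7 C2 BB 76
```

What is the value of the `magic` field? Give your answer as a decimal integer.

11901518479233236249

`magic` follows `id` (1 byte), so it starts at byte offset 1 and occupies 8 bytes.
Bytes at offsets 1..8: A5 2A AF FF FA 71 BD 19.
In big-endian order the high byte comes first in memory.
The bytes are already most-significant first: 0xA52AAFFFFA71BD19.
0xA52AAFFFFA71BD19 = 11901518479233236249.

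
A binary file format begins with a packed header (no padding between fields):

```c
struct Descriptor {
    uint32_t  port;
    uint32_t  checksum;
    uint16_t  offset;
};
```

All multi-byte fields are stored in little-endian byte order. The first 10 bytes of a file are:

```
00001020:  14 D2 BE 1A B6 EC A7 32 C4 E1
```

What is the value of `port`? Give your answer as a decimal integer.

448713236

`port` is the first field, at byte offset 0, occupying 4 bytes.
Bytes at offsets 0..3: 14 D2 BE 1A.
Little-endian stores the least-significant byte at the lowest address.
Reassemble most-significant byte first: 1A BE D2 14 → 0x1ABED214.
0x1ABED214 = 448713236.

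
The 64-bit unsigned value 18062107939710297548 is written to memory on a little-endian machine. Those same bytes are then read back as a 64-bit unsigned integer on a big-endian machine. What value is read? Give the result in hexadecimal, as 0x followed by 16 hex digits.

18062107939710297548 in 64-bit hexadecimal is 0xFAA97F795931E5CC.
Stored little-endian, the bytes at ascending addresses are CC E5 31 59 79 7F A9 FA.
Read back as big-endian, the last byte is least significant, giving 0xCCE53159797FA9FA.

0xCCE53159797FA9FA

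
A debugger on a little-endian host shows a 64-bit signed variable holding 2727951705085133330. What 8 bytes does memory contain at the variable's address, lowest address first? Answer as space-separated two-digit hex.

12 42 05 5A 9F A1 DB 25

2727951705085133330 in hexadecimal, padded to 64 bits, is 0x25DBA19F5A054212.
Split into bytes (most-significant first): 25 DB A1 9F 5A 05 42 12.
In little-endian order the low byte comes first in memory.
So at ascending addresses the bytes are 12 42 05 5A 9F A1 DB 25.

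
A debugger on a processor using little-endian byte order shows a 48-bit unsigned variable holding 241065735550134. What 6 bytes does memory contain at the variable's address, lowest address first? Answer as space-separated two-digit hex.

241065735550134 in hexadecimal, padded to 48 bits, is 0xDB3F7D88F4B6.
Split into bytes (most-significant first): DB 3F 7D 88 F4 B6.
Little-endian stores the least-significant byte at the lowest address.
So at ascending addresses the bytes are B6 F4 88 7D 3F DB.

B6 F4 88 7D 3F DB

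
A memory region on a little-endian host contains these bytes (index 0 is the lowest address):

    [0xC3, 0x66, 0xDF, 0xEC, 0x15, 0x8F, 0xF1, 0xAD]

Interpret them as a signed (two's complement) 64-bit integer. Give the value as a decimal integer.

In little-endian order the low byte comes first in memory.
Reassemble most-significant byte first: AD F1 8F 15 EC DF 66 C3 → 0xADF18F15ECDF66C3.
Top bit is set, so as a signed 64-bit value this is 0xADF18F15ECDF66C3 − 2^64 = -5912787511429601597.

-5912787511429601597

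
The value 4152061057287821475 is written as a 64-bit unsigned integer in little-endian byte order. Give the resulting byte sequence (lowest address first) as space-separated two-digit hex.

4152061057287821475 in hexadecimal, padded to 64 bits, is 0x399F1588755F98A3.
Split into bytes (most-significant first): 39 9F 15 88 75 5F 98 A3.
Little-endian stores the least-significant byte at the lowest address.
So at ascending addresses the bytes are A3 98 5F 75 88 15 9F 39.

A3 98 5F 75 88 15 9F 39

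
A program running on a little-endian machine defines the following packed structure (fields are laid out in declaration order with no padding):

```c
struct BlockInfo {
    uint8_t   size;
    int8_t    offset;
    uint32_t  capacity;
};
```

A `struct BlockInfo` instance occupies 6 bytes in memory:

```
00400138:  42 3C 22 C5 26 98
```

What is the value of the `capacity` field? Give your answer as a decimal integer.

2552677666

`capacity` follows `size` (1 B), `offset` (1 B), so it starts at offset 1 + 1 = 2 and occupies 4 bytes.
Bytes at offsets 2..5: 22 C5 26 98.
Little-endian: lowest address holds the least-significant byte.
Reassemble most-significant byte first: 98 26 C5 22 → 0x9826C522.
0x9826C522 = 2552677666.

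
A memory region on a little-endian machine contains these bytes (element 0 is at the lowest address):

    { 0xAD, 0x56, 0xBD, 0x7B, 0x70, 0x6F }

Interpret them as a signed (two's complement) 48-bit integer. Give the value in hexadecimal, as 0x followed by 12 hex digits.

0x6F707BBD56AD

Little-endian stores the least-significant byte at the lowest address.
Reassemble most-significant byte first: 6F 70 7B BD 56 AD → 0x6F707BBD56AD.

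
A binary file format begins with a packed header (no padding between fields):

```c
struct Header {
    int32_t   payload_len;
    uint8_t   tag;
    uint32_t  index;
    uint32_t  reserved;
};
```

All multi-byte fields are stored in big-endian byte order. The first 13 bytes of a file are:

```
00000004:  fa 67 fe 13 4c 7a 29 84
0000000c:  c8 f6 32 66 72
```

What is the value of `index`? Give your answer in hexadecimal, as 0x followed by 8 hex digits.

`index` follows `payload_len` (4 B), `tag` (1 B), so it starts at offset 4 + 1 = 5 and occupies 4 bytes.
Bytes at offsets 5..8: 7A 29 84 C8.
Big-endian stores the most-significant byte at the lowest address.
The bytes are already most-significant first: 0x7A2984C8.

0x7A2984C8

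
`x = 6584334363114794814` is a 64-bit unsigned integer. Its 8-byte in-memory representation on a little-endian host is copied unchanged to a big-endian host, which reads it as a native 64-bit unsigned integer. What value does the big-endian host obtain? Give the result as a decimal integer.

6584334363114794814 in 64-bit hexadecimal is 0x5B604137CBDAEF3E.
Stored little-endian, the bytes at ascending addresses are 3E EF DA CB 37 41 60 5B.
Read back as big-endian, the last byte is least significant, giving 0x3EEFDACB3741605B.
0x3EEFDACB3741605B = 4535083916125626459.

4535083916125626459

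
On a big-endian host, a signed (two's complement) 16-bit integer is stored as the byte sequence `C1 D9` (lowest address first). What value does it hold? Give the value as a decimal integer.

-15911

Big-endian: lowest address holds the most-significant byte.
The bytes are already most-significant first: 0xC1D9.
Top bit is set, so as a signed 16-bit value this is 0xC1D9 − 2^16 = -15911.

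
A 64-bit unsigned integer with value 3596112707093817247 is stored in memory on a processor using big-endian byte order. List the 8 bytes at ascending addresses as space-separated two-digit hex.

3596112707093817247 in hexadecimal, padded to 64 bits, is 0x31E7F5743E98679F.
Split into bytes (most-significant first): 31 E7 F5 74 3E 98 67 9F.
Big-endian: lowest address holds the most-significant byte.
So the memory order matches the most-significant-first order: 31 E7 F5 74 3E 98 67 9F.

31 E7 F5 74 3E 98 67 9F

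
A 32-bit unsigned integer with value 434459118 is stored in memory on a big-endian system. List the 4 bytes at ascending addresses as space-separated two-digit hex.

19 E5 51 EE

434459118 in hexadecimal, padded to 32 bits, is 0x19E551EE.
Split into bytes (most-significant first): 19 E5 51 EE.
In big-endian order the high byte comes first in memory.
So the memory order matches the most-significant-first order: 19 E5 51 EE.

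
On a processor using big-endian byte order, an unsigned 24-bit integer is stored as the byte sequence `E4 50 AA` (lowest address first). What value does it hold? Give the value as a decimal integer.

Big-endian: lowest address holds the most-significant byte.
The bytes are already most-significant first: 0xE450AA.
0xE450AA = 14962858.

14962858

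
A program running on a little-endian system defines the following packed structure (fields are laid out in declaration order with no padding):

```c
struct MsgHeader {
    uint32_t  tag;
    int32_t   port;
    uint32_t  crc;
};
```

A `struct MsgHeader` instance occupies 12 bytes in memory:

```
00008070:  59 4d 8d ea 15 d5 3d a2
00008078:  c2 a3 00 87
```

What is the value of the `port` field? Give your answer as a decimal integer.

-1573006059

`port` follows `tag` (4 bytes), so it starts at byte offset 4 and occupies 4 bytes.
Bytes at offsets 4..7: 15 D5 3D A2.
Little-endian stores the least-significant byte at the lowest address.
Reassemble most-significant byte first: A2 3D D5 15 → 0xA23DD515.
Top bit is set, so as a signed 32-bit value this is 0xA23DD515 − 2^32 = -1573006059.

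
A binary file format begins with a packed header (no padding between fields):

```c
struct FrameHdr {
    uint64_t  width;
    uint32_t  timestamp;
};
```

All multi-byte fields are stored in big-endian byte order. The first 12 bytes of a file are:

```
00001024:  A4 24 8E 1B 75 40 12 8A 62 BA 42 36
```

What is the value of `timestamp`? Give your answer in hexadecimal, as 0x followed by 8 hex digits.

0x62BA4236

`timestamp` follows `width` (8 bytes), so it starts at byte offset 8 and occupies 4 bytes.
Bytes at offsets 8..11: 62 BA 42 36.
Big-endian stores the most-significant byte at the lowest address.
The bytes are already most-significant first: 0x62BA4236.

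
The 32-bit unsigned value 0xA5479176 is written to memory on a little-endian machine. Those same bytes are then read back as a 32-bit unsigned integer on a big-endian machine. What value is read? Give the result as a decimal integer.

Stored little-endian, the bytes at ascending addresses are 76 91 47 A5.
Read back as big-endian, the last byte is least significant, giving 0x769147A5.
0x769147A5 = 1989232549.

1989232549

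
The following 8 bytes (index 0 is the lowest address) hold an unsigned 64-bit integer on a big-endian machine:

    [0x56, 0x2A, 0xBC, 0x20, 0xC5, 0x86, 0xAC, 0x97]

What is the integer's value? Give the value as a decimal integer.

6208981885222562967

Big-endian: lowest address holds the most-significant byte.
The bytes are already most-significant first: 0x562ABC20C586AC97.
0x562ABC20C586AC97 = 6208981885222562967.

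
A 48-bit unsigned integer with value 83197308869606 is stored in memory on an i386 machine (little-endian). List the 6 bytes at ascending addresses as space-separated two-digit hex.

83197308869606 in hexadecimal, padded to 48 bits, is 0x4BAAE20A9BE6.
Split into bytes (most-significant first): 4B AA E2 0A 9B E6.
Little-endian: lowest address holds the least-significant byte.
So at ascending addresses the bytes are E6 9B 0A E2 AA 4B.

E6 9B 0A E2 AA 4B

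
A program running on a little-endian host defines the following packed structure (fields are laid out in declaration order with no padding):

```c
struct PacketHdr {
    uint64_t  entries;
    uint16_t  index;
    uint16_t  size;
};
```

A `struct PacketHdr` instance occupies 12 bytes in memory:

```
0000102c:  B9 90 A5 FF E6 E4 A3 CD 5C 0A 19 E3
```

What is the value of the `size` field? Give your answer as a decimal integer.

`size` follows `entries` (8 B), `index` (2 B), so it starts at offset 8 + 2 = 10 and occupies 2 bytes.
Bytes at offsets 10..11: 19 E3.
Little-endian: lowest address holds the least-significant byte.
Reassemble most-significant byte first: E3 19 → 0xE319.
0xE319 = 58137.

58137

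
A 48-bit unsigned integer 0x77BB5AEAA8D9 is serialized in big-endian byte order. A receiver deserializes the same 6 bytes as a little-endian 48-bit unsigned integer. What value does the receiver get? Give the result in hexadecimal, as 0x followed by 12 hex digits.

Stored big-endian, the bytes at ascending addresses are 77 BB 5A EA A8 D9.
Read back as little-endian, the first byte is least significant, giving 0xD9A8EA5ABB77.

0xD9A8EA5ABB77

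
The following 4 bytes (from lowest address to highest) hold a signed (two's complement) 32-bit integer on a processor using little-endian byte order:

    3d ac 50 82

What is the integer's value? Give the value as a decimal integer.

Little-endian: lowest address holds the least-significant byte.
Reassemble most-significant byte first: 82 50 AC 3D → 0x8250AC3D.
Top bit is set, so as a signed 32-bit value this is 0x8250AC3D − 2^32 = -2108642243.

-2108642243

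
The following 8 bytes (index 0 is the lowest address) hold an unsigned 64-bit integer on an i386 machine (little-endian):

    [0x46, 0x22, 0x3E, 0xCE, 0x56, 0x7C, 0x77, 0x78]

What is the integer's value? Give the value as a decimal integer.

8680543519049130566

In little-endian order the low byte comes first in memory.
Reassemble most-significant byte first: 78 77 7C 56 CE 3E 22 46 → 0x78777C56CE3E2246.
0x78777C56CE3E2246 = 8680543519049130566.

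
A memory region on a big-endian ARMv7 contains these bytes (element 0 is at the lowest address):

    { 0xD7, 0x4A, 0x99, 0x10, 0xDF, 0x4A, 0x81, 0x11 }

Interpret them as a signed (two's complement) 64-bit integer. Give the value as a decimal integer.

-2933363909533728495

Big-endian: lowest address holds the most-significant byte.
The bytes are already most-significant first: 0xD74A9910DF4A8111.
Top bit is set, so as a signed 64-bit value this is 0xD74A9910DF4A8111 − 2^64 = -2933363909533728495.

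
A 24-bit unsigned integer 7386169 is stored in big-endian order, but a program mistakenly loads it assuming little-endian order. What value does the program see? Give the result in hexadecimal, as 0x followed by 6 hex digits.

0x39B470

7386169 in 24-bit hexadecimal is 0x70B439.
Stored big-endian, the bytes at ascending addresses are 70 B4 39.
Read back as little-endian, the first byte is least significant, giving 0x39B470.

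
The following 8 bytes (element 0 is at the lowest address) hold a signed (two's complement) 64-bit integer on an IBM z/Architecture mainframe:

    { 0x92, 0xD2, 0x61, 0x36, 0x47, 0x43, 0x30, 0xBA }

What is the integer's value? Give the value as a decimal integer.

Big-endian stores the most-significant byte at the lowest address.
The bytes are already most-significant first: 0x92D26136474330BA.
Top bit is set, so as a signed 64-bit value this is 0x92D26136474330BA − 2^64 = -7867118713311121222.

-7867118713311121222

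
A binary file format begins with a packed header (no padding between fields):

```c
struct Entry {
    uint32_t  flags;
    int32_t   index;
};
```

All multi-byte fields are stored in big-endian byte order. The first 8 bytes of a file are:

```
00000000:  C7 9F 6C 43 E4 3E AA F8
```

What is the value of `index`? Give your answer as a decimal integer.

`index` follows `flags` (4 bytes), so it starts at byte offset 4 and occupies 4 bytes.
Bytes at offsets 4..7: E4 3E AA F8.
In big-endian order the high byte comes first in memory.
The bytes are already most-significant first: 0xE43EAAF8.
Top bit is set, so as a signed 32-bit value this is 0xE43EAAF8 − 2^32 = -465655048.

-465655048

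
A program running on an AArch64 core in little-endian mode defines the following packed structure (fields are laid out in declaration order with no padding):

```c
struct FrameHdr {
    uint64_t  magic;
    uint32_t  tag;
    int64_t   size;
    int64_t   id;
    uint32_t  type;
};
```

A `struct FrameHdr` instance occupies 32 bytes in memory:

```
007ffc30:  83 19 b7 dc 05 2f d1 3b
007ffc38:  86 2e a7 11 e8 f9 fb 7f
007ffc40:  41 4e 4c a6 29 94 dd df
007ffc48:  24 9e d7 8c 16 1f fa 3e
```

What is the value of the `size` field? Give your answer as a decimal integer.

-6463705321956443672

`size` follows `magic` (8 B), `tag` (4 B), so it starts at offset 8 + 4 = 12 and occupies 8 bytes.
Bytes at offsets 12..19: E8 F9 FB 7F 41 4E 4C A6.
In little-endian order the low byte comes first in memory.
Reassemble most-significant byte first: A6 4C 4E 41 7F FB F9 E8 → 0xA64C4E417FFBF9E8.
Top bit is set, so as a signed 64-bit value this is 0xA64C4E417FFBF9E8 − 2^64 = -6463705321956443672.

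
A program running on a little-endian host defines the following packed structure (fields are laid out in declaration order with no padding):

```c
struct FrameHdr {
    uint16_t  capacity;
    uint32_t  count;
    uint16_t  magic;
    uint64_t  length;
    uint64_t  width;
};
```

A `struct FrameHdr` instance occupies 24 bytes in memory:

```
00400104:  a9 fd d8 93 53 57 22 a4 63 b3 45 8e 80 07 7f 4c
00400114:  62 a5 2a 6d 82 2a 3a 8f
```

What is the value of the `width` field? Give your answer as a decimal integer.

10320608235738539362

`width` follows `capacity` (2 B), `count` (4 B), `magic` (2 B), `length` (8 B), so it starts at offset 2 + 4 + 2 + 8 = 16 and occupies 8 bytes.
Bytes at offsets 16..23: 62 A5 2A 6D 82 2A 3A 8F.
Little-endian stores the least-significant byte at the lowest address.
Reassemble most-significant byte first: 8F 3A 2A 82 6D 2A A5 62 → 0x8F3A2A826D2AA562.
0x8F3A2A826D2AA562 = 10320608235738539362.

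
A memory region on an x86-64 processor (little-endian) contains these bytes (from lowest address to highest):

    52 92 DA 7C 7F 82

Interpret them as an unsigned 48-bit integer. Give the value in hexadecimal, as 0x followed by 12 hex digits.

0x827F7CDA9252

Little-endian: lowest address holds the least-significant byte.
Reassemble most-significant byte first: 82 7F 7C DA 92 52 → 0x827F7CDA9252.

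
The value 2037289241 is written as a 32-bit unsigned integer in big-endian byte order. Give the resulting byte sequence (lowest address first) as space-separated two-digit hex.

2037289241 in hexadecimal, padded to 32 bits, is 0x796E9119.
Split into bytes (most-significant first): 79 6E 91 19.
Big-endian stores the most-significant byte at the lowest address.
So the memory order matches the most-significant-first order: 79 6E 91 19.

79 6E 91 19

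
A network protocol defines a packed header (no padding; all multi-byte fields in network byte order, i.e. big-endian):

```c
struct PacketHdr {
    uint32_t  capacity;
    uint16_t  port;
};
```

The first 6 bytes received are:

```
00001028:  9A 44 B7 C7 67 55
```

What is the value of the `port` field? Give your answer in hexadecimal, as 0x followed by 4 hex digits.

0x6755

`port` follows `capacity` (4 bytes), so it starts at byte offset 4 and occupies 2 bytes.
Bytes at offsets 4..5: 67 55.
Big-endian: lowest address holds the most-significant byte.
The bytes are already most-significant first: 0x6755.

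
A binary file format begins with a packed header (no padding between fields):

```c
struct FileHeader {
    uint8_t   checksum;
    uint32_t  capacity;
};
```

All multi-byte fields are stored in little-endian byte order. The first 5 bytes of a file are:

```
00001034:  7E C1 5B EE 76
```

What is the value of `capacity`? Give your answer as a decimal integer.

`capacity` follows `checksum` (1 byte), so it starts at byte offset 1 and occupies 4 bytes.
Bytes at offsets 1..4: C1 5B EE 76.
In little-endian order the low byte comes first in memory.
Reassemble most-significant byte first: 76 EE 5B C1 → 0x76EE5BC1.
0x76EE5BC1 = 1995332545.

1995332545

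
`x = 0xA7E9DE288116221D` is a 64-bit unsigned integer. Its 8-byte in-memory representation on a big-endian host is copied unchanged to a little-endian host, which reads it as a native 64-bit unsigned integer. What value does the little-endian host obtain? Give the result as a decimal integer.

Stored big-endian, the bytes at ascending addresses are A7 E9 DE 28 81 16 22 1D.
Read back as little-endian, the first byte is least significant, giving 0x1D22168128DEE9A7.
0x1D22168128DEE9A7 = 2099265120300362151.

2099265120300362151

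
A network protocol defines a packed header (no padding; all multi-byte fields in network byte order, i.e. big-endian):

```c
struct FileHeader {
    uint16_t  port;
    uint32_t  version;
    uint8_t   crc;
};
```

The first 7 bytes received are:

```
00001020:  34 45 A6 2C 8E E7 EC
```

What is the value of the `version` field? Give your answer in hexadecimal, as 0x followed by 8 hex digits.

0xA62C8EE7

`version` follows `port` (2 bytes), so it starts at byte offset 2 and occupies 4 bytes.
Bytes at offsets 2..5: A6 2C 8E E7.
Big-endian stores the most-significant byte at the lowest address.
The bytes are already most-significant first: 0xA62C8EE7.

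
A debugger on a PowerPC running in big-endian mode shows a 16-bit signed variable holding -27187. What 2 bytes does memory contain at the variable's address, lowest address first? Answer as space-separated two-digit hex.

95 CD

Two's complement of -27187 in 16 bits: 27187 = 0x6A33; invert → 0x95CC; add 1 → 0x95CD.
Split into bytes (most-significant first): 95 CD.
Big-endian stores the most-significant byte at the lowest address.
So the memory order matches the most-significant-first order: 95 CD.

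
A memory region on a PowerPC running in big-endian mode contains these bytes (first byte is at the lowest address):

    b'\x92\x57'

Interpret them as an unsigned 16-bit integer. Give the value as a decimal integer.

37463

In big-endian order the high byte comes first in memory.
The bytes are already most-significant first: 0x9257.
0x9257 = 37463.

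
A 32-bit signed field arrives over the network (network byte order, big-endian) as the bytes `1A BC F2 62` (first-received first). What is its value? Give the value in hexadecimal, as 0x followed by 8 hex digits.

In big-endian order the high byte comes first in memory.
The bytes are already most-significant first: 0x1ABCF262.

0x1ABCF262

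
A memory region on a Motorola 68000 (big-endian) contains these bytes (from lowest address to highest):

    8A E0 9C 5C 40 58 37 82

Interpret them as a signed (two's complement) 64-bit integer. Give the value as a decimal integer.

-8439573781661862014

In big-endian order the high byte comes first in memory.
The bytes are already most-significant first: 0x8AE09C5C40583782.
Top bit is set, so as a signed 64-bit value this is 0x8AE09C5C40583782 − 2^64 = -8439573781661862014.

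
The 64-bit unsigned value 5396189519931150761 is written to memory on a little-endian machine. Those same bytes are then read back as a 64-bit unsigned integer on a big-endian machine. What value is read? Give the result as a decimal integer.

5396189519931150761 in 64-bit hexadecimal is 0x4AE31DC7342E91A9.
Stored little-endian, the bytes at ascending addresses are A9 91 2E 34 C7 1D E3 4A.
Read back as big-endian, the last byte is least significant, giving 0xA9912E34C71DE34A.
0xA9912E34C71DE34A = 12218598068246668106.

12218598068246668106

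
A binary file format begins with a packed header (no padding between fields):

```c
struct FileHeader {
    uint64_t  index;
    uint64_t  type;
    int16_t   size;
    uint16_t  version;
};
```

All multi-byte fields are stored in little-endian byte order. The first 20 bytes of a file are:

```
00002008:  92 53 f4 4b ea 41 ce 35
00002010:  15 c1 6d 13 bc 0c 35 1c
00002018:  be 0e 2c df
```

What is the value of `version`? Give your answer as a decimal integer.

`version` follows `index` (8 B), `type` (8 B), `size` (2 B), so it starts at offset 8 + 8 + 2 = 18 and occupies 2 bytes.
Bytes at offsets 18..19: 2C DF.
In little-endian order the low byte comes first in memory.
Reassemble most-significant byte first: DF 2C → 0xDF2C.
0xDF2C = 57132.

57132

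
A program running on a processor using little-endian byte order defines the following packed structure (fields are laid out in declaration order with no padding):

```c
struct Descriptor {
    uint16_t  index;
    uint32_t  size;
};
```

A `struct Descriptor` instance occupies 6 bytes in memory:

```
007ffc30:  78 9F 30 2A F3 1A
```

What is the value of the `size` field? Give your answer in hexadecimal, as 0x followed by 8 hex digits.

0x1AF32A30

`size` follows `index` (2 bytes), so it starts at byte offset 2 and occupies 4 bytes.
Bytes at offsets 2..5: 30 2A F3 1A.
Little-endian: lowest address holds the least-significant byte.
Reassemble most-significant byte first: 1A F3 2A 30 → 0x1AF32A30.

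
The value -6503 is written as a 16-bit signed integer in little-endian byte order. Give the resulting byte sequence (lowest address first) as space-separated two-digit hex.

Two's complement of -6503 in 16 bits: 6503 = 0x1967; invert → 0xE698; add 1 → 0xE699.
Split into bytes (most-significant first): E6 99.
In little-endian order the low byte comes first in memory.
So at ascending addresses the bytes are 99 E6.

99 E6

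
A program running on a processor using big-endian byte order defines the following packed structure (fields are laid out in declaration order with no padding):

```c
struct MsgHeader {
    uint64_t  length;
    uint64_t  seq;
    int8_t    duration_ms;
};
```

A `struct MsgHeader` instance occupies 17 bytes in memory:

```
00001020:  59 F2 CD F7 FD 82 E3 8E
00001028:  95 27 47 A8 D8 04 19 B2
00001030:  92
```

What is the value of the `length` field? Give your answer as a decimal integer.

6481469278733394830

`length` is the first field, at byte offset 0, occupying 8 bytes.
Bytes at offsets 0..7: 59 F2 CD F7 FD 82 E3 8E.
In big-endian order the high byte comes first in memory.
The bytes are already most-significant first: 0x59F2CDF7FD82E38E.
0x59F2CDF7FD82E38E = 6481469278733394830.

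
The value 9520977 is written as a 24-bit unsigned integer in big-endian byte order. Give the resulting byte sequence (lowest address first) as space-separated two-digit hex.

9520977 in hexadecimal, padded to 24 bits, is 0x914751.
Split into bytes (most-significant first): 91 47 51.
In big-endian order the high byte comes first in memory.
So the memory order matches the most-significant-first order: 91 47 51.

91 47 51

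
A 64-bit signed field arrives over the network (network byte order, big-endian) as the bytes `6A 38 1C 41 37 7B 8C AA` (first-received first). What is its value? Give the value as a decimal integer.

Big-endian stores the most-significant byte at the lowest address.
The bytes are already most-significant first: 0x6A381C41377B8CAA.
0x6A381C41377B8CAA = 7653898633145453738.

7653898633145453738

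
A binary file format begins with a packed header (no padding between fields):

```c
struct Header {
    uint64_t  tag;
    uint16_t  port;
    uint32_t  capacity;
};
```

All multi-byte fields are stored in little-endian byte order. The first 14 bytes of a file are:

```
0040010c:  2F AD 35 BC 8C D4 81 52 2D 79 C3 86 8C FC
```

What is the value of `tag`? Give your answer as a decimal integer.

`tag` is the first field, at byte offset 0, occupying 8 bytes.
Bytes at offsets 0..7: 2F AD 35 BC 8C D4 81 52.
Little-endian stores the least-significant byte at the lowest address.
Reassemble most-significant byte first: 52 81 D4 8C BC 35 AD 2F → 0x5281D48CBC35AD2F.
0x5281D48CBC35AD2F = 5945266684023909679.

5945266684023909679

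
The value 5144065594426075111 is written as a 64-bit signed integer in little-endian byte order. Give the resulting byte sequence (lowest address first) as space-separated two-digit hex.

5144065594426075111 in hexadecimal, padded to 64 bits, is 0x47636467591327E7.
Split into bytes (most-significant first): 47 63 64 67 59 13 27 E7.
Little-endian stores the least-significant byte at the lowest address.
So at ascending addresses the bytes are E7 27 13 59 67 64 63 47.

E7 27 13 59 67 64 63 47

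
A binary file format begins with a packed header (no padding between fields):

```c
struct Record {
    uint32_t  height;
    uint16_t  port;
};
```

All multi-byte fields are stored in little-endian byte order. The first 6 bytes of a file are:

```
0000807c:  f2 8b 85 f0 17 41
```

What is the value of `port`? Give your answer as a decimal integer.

16663

`port` follows `height` (4 bytes), so it starts at byte offset 4 and occupies 2 bytes.
Bytes at offsets 4..5: 17 41.
Little-endian stores the least-significant byte at the lowest address.
Reassemble most-significant byte first: 41 17 → 0x4117.
0x4117 = 16663.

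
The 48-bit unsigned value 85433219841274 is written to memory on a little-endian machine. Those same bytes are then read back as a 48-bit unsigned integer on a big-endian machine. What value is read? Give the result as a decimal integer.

275413577806669

85433219841274 in 48-bit hexadecimal is 0x4DB378B87CFA.
Stored little-endian, the bytes at ascending addresses are FA 7C B8 78 B3 4D.
Read back as big-endian, the last byte is least significant, giving 0xFA7CB878B34D.
0xFA7CB878B34D = 275413577806669.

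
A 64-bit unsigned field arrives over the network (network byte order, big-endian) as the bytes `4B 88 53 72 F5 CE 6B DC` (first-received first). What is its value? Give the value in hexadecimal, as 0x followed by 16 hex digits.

Big-endian stores the most-significant byte at the lowest address.
The bytes are already most-significant first: 0x4B885372F5CE6BDC.

0x4B885372F5CE6BDC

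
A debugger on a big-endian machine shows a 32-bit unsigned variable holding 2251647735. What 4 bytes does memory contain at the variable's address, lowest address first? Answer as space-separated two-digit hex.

2251647735 in hexadecimal, padded to 32 bits, is 0x86356AF7.
Split into bytes (most-significant first): 86 35 6A F7.
In big-endian order the high byte comes first in memory.
So the memory order matches the most-significant-first order: 86 35 6A F7.

86 35 6A F7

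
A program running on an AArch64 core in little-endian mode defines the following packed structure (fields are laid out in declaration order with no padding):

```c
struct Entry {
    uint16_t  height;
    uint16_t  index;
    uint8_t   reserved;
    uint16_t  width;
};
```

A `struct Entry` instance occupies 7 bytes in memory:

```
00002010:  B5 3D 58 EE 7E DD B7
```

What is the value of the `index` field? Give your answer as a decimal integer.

`index` follows `height` (2 bytes), so it starts at byte offset 2 and occupies 2 bytes.
Bytes at offsets 2..3: 58 EE.
Little-endian stores the least-significant byte at the lowest address.
Reassemble most-significant byte first: EE 58 → 0xEE58.
0xEE58 = 61016.

61016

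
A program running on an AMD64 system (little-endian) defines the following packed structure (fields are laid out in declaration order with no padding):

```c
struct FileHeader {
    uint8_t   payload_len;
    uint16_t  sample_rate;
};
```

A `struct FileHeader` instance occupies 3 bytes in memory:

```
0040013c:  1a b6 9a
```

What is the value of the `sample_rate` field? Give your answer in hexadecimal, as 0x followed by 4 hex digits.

`sample_rate` follows `payload_len` (1 byte), so it starts at byte offset 1 and occupies 2 bytes.
Bytes at offsets 1..2: B6 9A.
Little-endian: lowest address holds the least-significant byte.
Reassemble most-significant byte first: 9A B6 → 0x9AB6.

0x9AB6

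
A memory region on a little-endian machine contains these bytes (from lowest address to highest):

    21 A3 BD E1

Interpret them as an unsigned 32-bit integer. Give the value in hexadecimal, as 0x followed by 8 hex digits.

Little-endian stores the least-significant byte at the lowest address.
Reassemble most-significant byte first: E1 BD A3 21 → 0xE1BDA321.

0xE1BDA321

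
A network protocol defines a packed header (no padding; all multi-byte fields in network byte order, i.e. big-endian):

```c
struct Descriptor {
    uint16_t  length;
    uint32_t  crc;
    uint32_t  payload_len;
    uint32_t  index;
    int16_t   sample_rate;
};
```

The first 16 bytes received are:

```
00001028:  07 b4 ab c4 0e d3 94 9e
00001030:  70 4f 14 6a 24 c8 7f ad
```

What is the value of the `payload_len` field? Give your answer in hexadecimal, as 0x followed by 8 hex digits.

0x949E704F

`payload_len` follows `length` (2 B), `crc` (4 B), so it starts at offset 2 + 4 = 6 and occupies 4 bytes.
Bytes at offsets 6..9: 94 9E 70 4F.
Big-endian: lowest address holds the most-significant byte.
The bytes are already most-significant first: 0x949E704F.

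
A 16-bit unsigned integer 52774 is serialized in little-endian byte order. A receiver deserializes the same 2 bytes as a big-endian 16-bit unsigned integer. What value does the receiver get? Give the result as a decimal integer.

9934

52774 in 16-bit hexadecimal is 0xCE26.
Stored little-endian, the bytes at ascending addresses are 26 CE.
Read back as big-endian, the last byte is least significant, giving 0x26CE.
0x26CE = 9934.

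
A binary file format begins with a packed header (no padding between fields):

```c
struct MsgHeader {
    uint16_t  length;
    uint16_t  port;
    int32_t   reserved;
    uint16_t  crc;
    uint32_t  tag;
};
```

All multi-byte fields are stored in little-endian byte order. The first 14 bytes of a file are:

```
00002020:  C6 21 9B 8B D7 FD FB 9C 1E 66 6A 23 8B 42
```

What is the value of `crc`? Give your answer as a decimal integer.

`crc` follows `length` (2 B), `port` (2 B), `reserved` (4 B), so it starts at offset 2 + 2 + 4 = 8 and occupies 2 bytes.
Bytes at offsets 8..9: 1E 66.
Little-endian stores the least-significant byte at the lowest address.
Reassemble most-significant byte first: 66 1E → 0x661E.
0x661E = 26142.

26142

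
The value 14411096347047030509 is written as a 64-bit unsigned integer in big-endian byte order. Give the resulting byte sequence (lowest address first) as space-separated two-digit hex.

C7 FE 7F C6 3D AA EE ED

14411096347047030509 in hexadecimal, padded to 64 bits, is 0xC7FE7FC63DAAEEED.
Split into bytes (most-significant first): C7 FE 7F C6 3D AA EE ED.
Big-endian stores the most-significant byte at the lowest address.
So the memory order matches the most-significant-first order: C7 FE 7F C6 3D AA EE ED.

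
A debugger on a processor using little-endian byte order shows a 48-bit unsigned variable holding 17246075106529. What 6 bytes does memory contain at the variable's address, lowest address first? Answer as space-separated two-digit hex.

17246075106529 in hexadecimal, padded to 48 bits, is 0x0FAF6A2E34E1.
Split into bytes (most-significant first): 0F AF 6A 2E 34 E1.
Little-endian stores the least-significant byte at the lowest address.
So at ascending addresses the bytes are E1 34 2E 6A AF 0F.

E1 34 2E 6A AF 0F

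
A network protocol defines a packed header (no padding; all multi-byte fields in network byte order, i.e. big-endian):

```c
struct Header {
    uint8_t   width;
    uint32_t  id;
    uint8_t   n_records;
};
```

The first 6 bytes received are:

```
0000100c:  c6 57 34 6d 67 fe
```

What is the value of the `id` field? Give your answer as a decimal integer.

1463053671

`id` follows `width` (1 byte), so it starts at byte offset 1 and occupies 4 bytes.
Bytes at offsets 1..4: 57 34 6D 67.
In big-endian order the high byte comes first in memory.
The bytes are already most-significant first: 0x57346D67.
0x57346D67 = 1463053671.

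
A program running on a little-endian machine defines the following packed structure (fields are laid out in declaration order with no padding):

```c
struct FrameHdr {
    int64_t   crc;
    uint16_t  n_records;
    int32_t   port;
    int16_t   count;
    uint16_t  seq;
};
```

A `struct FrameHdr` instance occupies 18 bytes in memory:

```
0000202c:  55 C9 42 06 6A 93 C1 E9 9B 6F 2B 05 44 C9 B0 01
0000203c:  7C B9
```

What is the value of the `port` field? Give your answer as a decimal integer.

`port` follows `crc` (8 B), `n_records` (2 B), so it starts at offset 8 + 2 = 10 and occupies 4 bytes.
Bytes at offsets 10..13: 2B 05 44 C9.
Little-endian stores the least-significant byte at the lowest address.
Reassemble most-significant byte first: C9 44 05 2B → 0xC944052B.
Top bit is set, so as a signed 32-bit value this is 0xC944052B − 2^32 = -918289109.

-918289109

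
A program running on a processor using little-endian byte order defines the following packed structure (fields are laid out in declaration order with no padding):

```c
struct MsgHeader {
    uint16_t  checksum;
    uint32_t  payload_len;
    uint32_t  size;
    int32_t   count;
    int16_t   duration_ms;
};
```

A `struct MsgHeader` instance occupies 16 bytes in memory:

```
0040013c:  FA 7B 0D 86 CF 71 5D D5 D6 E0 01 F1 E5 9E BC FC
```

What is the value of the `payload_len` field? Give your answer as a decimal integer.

1909425677

`payload_len` follows `checksum` (2 bytes), so it starts at byte offset 2 and occupies 4 bytes.
Bytes at offsets 2..5: 0D 86 CF 71.
Little-endian stores the least-significant byte at the lowest address.
Reassemble most-significant byte first: 71 CF 86 0D → 0x71CF860D.
0x71CF860D = 1909425677.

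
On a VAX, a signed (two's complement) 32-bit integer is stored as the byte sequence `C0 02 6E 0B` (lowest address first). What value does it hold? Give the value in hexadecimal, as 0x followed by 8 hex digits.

0x0B6E02C0

In little-endian order the low byte comes first in memory.
Reassemble most-significant byte first: 0B 6E 02 C0 → 0x0B6E02C0.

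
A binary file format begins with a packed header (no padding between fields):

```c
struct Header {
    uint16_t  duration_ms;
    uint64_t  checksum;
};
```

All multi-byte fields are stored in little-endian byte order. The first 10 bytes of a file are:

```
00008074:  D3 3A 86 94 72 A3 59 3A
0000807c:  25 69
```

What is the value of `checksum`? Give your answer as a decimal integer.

`checksum` follows `duration_ms` (2 bytes), so it starts at byte offset 2 and occupies 8 bytes.
Bytes at offsets 2..9: 86 94 72 A3 59 3A 25 69.
Little-endian: lowest address holds the least-significant byte.
Reassemble most-significant byte first: 69 25 3A 59 A3 72 94 86 → 0x69253A59A3729486.
0x69253A59A3729486 = 7576526104789423238.

7576526104789423238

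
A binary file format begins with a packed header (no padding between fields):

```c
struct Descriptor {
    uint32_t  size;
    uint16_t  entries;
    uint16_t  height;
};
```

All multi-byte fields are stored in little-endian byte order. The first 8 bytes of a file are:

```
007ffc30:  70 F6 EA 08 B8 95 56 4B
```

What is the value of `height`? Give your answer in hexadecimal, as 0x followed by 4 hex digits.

`height` follows `size` (4 B), `entries` (2 B), so it starts at offset 4 + 2 = 6 and occupies 2 bytes.
Bytes at offsets 6..7: 56 4B.
Little-endian: lowest address holds the least-significant byte.
Reassemble most-significant byte first: 4B 56 → 0x4B56.

0x4B56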